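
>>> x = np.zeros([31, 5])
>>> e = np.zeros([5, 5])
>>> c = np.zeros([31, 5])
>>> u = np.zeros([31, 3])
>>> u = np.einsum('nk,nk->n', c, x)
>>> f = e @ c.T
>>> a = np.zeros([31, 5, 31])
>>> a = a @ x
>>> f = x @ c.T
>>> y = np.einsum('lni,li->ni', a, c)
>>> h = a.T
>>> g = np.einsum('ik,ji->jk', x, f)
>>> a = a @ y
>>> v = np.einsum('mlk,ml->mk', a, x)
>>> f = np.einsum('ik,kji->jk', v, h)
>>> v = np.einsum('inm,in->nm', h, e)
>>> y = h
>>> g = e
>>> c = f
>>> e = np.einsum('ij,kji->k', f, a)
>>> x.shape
(31, 5)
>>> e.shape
(31,)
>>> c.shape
(5, 5)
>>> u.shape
(31,)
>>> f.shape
(5, 5)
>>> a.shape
(31, 5, 5)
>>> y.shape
(5, 5, 31)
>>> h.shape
(5, 5, 31)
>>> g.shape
(5, 5)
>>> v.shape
(5, 31)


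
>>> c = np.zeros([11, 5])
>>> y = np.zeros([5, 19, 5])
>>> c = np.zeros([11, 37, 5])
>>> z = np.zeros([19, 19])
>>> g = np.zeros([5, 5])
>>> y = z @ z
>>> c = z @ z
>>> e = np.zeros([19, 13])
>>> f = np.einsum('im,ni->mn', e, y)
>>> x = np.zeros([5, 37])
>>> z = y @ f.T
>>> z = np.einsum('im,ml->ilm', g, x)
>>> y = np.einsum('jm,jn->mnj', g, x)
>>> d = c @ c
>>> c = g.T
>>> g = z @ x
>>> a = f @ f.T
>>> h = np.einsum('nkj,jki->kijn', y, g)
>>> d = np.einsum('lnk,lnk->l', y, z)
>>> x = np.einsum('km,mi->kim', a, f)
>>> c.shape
(5, 5)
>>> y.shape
(5, 37, 5)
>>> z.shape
(5, 37, 5)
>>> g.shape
(5, 37, 37)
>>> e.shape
(19, 13)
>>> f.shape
(13, 19)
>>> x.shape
(13, 19, 13)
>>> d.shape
(5,)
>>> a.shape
(13, 13)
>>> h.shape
(37, 37, 5, 5)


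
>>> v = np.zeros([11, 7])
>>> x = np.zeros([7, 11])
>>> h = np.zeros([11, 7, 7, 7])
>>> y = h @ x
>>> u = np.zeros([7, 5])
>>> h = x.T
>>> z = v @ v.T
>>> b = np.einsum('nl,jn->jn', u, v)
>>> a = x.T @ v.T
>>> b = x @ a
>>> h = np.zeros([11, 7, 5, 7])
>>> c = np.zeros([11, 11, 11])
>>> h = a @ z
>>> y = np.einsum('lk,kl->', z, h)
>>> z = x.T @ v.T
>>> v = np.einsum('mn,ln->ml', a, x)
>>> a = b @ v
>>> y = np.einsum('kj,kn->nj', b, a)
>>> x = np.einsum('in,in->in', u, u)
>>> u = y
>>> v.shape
(11, 7)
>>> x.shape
(7, 5)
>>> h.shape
(11, 11)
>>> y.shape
(7, 11)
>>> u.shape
(7, 11)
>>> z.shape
(11, 11)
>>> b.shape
(7, 11)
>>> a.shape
(7, 7)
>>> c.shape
(11, 11, 11)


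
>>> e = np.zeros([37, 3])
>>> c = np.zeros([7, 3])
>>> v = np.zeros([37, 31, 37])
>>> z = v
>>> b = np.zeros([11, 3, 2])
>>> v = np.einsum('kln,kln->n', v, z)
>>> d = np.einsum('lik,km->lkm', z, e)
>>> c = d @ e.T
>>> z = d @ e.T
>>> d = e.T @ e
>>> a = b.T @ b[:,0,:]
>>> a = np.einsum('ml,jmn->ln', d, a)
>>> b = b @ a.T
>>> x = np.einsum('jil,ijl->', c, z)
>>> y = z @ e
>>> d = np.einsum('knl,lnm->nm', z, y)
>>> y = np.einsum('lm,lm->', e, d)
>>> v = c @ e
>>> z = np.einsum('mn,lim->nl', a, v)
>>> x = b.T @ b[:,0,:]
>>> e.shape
(37, 3)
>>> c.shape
(37, 37, 37)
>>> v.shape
(37, 37, 3)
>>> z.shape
(2, 37)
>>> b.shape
(11, 3, 3)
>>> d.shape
(37, 3)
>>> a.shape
(3, 2)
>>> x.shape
(3, 3, 3)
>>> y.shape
()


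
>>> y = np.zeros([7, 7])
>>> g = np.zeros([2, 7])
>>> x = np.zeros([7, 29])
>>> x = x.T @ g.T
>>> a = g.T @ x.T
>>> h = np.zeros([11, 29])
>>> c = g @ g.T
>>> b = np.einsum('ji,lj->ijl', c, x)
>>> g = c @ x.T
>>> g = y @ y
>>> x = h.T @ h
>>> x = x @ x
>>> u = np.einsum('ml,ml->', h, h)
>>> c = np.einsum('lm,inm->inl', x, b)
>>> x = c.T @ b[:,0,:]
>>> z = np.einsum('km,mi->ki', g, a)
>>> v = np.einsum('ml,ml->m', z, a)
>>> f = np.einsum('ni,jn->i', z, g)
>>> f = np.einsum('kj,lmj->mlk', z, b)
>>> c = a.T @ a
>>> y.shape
(7, 7)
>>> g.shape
(7, 7)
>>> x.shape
(29, 2, 29)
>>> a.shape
(7, 29)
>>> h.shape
(11, 29)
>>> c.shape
(29, 29)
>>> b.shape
(2, 2, 29)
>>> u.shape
()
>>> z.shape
(7, 29)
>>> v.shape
(7,)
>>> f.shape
(2, 2, 7)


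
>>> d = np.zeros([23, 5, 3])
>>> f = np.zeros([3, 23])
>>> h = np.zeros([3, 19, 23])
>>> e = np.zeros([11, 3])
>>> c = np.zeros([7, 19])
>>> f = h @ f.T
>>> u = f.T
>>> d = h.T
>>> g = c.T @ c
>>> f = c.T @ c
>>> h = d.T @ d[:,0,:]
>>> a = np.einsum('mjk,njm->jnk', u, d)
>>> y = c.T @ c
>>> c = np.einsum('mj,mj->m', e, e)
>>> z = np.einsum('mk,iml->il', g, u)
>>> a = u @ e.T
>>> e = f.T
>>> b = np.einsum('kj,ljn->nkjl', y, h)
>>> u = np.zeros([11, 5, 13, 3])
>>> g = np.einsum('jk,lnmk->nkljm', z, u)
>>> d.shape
(23, 19, 3)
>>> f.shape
(19, 19)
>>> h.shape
(3, 19, 3)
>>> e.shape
(19, 19)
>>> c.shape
(11,)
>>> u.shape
(11, 5, 13, 3)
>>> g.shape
(5, 3, 11, 3, 13)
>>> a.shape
(3, 19, 11)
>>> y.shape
(19, 19)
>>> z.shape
(3, 3)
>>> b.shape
(3, 19, 19, 3)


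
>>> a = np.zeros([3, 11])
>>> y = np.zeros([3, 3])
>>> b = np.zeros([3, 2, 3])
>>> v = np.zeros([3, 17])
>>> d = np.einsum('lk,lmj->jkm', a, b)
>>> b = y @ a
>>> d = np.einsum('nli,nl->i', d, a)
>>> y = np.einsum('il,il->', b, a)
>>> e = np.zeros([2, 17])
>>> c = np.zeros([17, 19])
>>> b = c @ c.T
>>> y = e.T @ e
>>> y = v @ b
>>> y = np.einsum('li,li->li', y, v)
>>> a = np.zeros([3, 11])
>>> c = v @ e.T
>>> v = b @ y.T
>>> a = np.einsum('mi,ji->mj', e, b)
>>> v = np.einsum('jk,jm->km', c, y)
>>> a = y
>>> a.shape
(3, 17)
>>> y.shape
(3, 17)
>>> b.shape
(17, 17)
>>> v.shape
(2, 17)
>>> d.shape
(2,)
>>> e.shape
(2, 17)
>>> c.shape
(3, 2)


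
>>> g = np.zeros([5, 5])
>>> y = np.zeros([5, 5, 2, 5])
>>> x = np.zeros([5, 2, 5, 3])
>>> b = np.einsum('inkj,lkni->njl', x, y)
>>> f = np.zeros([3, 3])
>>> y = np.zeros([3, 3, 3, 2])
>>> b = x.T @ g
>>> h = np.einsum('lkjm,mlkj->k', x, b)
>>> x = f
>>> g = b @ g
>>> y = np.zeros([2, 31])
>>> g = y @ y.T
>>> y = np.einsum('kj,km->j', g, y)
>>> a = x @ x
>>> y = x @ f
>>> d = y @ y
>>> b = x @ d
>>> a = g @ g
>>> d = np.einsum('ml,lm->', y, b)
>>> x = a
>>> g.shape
(2, 2)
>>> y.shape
(3, 3)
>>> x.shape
(2, 2)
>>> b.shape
(3, 3)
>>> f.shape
(3, 3)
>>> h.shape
(2,)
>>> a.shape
(2, 2)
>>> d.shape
()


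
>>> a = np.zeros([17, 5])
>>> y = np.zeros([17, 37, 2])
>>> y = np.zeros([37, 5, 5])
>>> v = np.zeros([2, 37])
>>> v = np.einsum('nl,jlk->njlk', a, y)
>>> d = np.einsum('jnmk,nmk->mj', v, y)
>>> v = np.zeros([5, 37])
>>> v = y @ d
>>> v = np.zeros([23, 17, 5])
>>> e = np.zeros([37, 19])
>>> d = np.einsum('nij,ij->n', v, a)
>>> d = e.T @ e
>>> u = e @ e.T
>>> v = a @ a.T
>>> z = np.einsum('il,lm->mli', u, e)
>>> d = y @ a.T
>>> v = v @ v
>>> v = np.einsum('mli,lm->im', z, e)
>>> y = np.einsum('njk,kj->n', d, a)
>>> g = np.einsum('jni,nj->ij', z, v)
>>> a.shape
(17, 5)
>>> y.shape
(37,)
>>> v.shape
(37, 19)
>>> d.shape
(37, 5, 17)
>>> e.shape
(37, 19)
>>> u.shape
(37, 37)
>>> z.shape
(19, 37, 37)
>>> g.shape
(37, 19)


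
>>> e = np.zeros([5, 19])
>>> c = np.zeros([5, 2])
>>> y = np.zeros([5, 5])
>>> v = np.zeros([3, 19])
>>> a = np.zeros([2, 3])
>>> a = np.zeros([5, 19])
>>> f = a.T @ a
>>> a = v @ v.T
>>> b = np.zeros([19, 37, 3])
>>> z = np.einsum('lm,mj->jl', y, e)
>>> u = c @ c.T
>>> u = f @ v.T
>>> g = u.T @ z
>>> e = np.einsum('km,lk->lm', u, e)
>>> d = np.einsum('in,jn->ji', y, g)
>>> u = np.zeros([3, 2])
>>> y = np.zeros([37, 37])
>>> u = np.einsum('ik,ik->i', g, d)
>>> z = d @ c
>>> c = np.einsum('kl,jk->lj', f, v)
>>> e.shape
(5, 3)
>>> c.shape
(19, 3)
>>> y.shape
(37, 37)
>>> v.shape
(3, 19)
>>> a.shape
(3, 3)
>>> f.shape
(19, 19)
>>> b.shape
(19, 37, 3)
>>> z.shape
(3, 2)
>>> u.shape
(3,)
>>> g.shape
(3, 5)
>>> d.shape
(3, 5)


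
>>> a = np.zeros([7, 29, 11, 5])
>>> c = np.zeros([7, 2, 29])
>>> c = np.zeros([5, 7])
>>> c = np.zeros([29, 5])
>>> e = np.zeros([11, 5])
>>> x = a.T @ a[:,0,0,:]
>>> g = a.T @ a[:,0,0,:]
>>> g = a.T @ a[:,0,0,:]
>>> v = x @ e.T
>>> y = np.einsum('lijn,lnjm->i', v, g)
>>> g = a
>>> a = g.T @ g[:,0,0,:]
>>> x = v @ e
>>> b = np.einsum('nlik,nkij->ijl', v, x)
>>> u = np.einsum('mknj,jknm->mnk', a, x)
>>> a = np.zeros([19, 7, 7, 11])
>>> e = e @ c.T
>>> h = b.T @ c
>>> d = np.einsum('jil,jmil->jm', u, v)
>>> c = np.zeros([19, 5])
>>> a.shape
(19, 7, 7, 11)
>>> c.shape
(19, 5)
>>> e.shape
(11, 29)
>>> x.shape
(5, 11, 29, 5)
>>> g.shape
(7, 29, 11, 5)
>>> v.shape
(5, 11, 29, 11)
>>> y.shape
(11,)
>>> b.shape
(29, 5, 11)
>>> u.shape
(5, 29, 11)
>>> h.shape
(11, 5, 5)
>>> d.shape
(5, 11)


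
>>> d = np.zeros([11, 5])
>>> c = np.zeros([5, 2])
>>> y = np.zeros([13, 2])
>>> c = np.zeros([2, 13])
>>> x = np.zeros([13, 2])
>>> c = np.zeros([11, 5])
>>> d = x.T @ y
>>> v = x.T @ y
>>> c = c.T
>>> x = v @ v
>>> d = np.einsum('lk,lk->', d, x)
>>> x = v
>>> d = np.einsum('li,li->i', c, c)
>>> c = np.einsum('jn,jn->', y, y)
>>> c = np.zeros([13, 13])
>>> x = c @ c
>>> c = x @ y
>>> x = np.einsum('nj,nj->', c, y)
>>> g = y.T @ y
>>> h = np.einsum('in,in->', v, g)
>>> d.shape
(11,)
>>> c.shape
(13, 2)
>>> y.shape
(13, 2)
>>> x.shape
()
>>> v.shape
(2, 2)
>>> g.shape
(2, 2)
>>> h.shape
()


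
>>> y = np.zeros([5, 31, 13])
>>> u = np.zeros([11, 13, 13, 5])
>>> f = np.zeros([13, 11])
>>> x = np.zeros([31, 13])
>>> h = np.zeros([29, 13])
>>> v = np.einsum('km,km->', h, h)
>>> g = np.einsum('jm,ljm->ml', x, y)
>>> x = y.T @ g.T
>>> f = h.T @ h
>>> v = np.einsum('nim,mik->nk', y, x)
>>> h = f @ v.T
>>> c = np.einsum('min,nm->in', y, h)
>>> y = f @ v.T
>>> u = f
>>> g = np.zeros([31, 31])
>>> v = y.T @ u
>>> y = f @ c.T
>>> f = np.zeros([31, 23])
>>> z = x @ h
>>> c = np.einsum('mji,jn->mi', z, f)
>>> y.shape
(13, 31)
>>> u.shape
(13, 13)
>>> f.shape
(31, 23)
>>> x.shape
(13, 31, 13)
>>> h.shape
(13, 5)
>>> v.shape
(5, 13)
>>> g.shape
(31, 31)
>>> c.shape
(13, 5)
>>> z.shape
(13, 31, 5)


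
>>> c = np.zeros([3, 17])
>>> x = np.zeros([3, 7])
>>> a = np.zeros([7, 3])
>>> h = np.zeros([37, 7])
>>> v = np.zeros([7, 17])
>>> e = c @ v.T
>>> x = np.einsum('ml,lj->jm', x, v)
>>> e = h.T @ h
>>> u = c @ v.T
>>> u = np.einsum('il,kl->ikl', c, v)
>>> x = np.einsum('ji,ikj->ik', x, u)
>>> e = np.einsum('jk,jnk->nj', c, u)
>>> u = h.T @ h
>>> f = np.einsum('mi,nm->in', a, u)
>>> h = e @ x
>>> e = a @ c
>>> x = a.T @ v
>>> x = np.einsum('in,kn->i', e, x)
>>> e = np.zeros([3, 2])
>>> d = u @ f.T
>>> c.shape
(3, 17)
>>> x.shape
(7,)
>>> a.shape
(7, 3)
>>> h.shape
(7, 7)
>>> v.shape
(7, 17)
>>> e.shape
(3, 2)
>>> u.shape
(7, 7)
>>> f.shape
(3, 7)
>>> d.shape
(7, 3)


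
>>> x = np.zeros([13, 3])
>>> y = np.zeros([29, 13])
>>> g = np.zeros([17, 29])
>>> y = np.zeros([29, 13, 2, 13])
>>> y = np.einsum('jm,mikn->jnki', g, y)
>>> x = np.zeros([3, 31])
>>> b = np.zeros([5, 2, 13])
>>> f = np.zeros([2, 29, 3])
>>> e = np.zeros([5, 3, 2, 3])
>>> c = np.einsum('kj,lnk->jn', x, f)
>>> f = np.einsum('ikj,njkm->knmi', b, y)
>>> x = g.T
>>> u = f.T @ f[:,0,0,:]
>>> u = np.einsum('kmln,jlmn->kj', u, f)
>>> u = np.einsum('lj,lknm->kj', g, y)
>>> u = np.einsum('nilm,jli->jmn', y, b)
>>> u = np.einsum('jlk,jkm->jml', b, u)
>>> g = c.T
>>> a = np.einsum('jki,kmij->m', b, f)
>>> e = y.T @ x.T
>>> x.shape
(29, 17)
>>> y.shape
(17, 13, 2, 13)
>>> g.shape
(29, 31)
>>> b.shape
(5, 2, 13)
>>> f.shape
(2, 17, 13, 5)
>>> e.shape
(13, 2, 13, 29)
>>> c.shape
(31, 29)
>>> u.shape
(5, 17, 2)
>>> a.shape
(17,)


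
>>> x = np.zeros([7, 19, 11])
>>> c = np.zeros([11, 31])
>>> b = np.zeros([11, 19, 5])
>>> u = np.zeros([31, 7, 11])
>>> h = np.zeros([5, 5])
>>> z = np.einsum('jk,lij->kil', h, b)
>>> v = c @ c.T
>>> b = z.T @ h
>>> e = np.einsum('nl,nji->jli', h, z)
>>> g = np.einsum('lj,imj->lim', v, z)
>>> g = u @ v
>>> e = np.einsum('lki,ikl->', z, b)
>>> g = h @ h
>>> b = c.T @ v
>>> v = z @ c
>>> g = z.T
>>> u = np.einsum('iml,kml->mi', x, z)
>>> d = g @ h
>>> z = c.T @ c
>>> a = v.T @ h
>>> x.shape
(7, 19, 11)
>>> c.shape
(11, 31)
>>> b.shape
(31, 11)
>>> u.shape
(19, 7)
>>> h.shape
(5, 5)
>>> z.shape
(31, 31)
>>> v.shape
(5, 19, 31)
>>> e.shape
()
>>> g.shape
(11, 19, 5)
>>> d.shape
(11, 19, 5)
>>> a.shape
(31, 19, 5)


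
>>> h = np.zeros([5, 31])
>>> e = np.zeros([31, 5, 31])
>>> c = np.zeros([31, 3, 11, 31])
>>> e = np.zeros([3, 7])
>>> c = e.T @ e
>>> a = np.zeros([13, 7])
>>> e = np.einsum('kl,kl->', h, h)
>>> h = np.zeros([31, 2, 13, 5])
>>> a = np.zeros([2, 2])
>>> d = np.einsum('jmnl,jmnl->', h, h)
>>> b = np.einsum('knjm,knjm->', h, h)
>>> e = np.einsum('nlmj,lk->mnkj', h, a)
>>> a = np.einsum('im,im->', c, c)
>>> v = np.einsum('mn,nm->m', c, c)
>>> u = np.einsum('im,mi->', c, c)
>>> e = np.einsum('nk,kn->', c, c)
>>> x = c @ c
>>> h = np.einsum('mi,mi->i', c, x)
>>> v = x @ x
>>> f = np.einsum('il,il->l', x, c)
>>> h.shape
(7,)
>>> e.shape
()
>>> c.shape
(7, 7)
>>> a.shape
()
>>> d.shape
()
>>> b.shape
()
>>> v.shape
(7, 7)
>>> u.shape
()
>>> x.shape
(7, 7)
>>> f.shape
(7,)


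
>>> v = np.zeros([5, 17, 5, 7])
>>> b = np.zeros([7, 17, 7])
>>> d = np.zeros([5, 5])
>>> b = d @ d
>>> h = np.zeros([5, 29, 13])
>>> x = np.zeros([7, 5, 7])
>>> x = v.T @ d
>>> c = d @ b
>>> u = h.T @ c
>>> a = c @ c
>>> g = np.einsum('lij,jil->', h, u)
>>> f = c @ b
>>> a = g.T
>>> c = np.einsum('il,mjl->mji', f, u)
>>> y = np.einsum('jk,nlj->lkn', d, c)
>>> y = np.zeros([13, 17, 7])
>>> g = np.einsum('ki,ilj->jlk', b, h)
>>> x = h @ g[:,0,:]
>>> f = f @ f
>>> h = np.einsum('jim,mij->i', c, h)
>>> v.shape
(5, 17, 5, 7)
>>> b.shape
(5, 5)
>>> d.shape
(5, 5)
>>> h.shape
(29,)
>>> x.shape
(5, 29, 5)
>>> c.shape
(13, 29, 5)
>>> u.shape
(13, 29, 5)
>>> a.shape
()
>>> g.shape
(13, 29, 5)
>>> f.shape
(5, 5)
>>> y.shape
(13, 17, 7)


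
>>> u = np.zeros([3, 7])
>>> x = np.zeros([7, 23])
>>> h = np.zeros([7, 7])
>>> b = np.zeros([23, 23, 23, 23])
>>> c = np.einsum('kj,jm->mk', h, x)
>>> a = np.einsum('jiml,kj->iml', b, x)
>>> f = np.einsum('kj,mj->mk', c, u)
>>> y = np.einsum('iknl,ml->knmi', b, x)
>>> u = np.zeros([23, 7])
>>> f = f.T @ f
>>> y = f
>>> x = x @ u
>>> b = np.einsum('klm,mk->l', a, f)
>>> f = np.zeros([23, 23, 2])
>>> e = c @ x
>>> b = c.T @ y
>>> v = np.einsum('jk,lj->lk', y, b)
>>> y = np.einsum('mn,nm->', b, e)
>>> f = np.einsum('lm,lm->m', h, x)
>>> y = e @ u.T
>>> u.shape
(23, 7)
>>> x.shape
(7, 7)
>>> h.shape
(7, 7)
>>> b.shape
(7, 23)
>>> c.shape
(23, 7)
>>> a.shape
(23, 23, 23)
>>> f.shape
(7,)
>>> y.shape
(23, 23)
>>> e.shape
(23, 7)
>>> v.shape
(7, 23)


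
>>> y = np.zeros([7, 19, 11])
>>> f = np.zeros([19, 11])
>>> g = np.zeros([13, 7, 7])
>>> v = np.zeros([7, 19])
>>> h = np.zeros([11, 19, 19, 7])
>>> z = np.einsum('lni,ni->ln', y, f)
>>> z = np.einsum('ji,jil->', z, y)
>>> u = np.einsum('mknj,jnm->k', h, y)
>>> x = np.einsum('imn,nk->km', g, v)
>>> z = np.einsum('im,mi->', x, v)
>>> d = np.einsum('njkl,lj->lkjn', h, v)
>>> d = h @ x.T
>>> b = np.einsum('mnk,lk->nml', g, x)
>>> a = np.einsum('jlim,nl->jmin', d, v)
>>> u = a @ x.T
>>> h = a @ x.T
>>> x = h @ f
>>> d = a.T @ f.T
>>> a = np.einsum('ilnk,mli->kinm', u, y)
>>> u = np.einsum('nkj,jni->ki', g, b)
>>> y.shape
(7, 19, 11)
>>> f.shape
(19, 11)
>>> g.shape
(13, 7, 7)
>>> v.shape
(7, 19)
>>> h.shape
(11, 19, 19, 19)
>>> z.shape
()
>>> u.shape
(7, 19)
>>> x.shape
(11, 19, 19, 11)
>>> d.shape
(7, 19, 19, 19)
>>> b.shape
(7, 13, 19)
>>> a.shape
(19, 11, 19, 7)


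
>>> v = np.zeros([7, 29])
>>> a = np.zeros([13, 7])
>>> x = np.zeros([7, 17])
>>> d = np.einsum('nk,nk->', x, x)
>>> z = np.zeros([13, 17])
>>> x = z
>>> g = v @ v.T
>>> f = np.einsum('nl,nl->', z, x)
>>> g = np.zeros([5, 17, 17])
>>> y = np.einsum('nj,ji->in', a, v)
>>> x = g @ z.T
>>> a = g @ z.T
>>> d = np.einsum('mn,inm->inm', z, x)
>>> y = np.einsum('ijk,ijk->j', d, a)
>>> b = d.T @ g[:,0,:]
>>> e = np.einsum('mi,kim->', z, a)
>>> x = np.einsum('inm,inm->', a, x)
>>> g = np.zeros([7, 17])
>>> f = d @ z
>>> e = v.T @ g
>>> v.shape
(7, 29)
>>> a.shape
(5, 17, 13)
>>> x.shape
()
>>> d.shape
(5, 17, 13)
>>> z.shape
(13, 17)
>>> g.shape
(7, 17)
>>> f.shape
(5, 17, 17)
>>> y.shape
(17,)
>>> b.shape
(13, 17, 17)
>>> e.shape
(29, 17)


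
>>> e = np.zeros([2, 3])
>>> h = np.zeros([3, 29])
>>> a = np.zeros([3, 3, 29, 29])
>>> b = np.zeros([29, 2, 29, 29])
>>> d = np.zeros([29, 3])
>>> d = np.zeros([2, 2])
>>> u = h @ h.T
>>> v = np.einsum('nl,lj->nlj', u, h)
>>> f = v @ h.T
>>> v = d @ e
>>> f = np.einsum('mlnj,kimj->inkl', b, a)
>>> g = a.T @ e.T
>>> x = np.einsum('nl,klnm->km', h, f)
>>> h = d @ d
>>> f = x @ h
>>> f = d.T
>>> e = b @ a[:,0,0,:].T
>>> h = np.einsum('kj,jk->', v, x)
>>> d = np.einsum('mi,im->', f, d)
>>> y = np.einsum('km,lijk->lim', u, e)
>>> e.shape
(29, 2, 29, 3)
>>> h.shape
()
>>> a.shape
(3, 3, 29, 29)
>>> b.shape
(29, 2, 29, 29)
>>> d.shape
()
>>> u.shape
(3, 3)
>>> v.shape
(2, 3)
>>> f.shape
(2, 2)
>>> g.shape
(29, 29, 3, 2)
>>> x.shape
(3, 2)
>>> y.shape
(29, 2, 3)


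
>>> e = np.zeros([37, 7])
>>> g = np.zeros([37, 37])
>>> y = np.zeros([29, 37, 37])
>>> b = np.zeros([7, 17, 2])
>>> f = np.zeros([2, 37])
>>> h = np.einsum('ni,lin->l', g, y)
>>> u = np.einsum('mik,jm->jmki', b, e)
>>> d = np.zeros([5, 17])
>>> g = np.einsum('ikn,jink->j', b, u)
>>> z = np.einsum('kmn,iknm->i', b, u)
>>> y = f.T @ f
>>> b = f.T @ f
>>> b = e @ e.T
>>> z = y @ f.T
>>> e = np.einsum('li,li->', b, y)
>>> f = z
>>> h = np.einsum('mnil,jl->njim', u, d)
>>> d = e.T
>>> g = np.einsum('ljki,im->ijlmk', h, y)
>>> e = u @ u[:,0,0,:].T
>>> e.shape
(37, 7, 2, 37)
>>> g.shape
(37, 5, 7, 37, 2)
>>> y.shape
(37, 37)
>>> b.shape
(37, 37)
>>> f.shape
(37, 2)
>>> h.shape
(7, 5, 2, 37)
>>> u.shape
(37, 7, 2, 17)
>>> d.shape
()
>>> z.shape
(37, 2)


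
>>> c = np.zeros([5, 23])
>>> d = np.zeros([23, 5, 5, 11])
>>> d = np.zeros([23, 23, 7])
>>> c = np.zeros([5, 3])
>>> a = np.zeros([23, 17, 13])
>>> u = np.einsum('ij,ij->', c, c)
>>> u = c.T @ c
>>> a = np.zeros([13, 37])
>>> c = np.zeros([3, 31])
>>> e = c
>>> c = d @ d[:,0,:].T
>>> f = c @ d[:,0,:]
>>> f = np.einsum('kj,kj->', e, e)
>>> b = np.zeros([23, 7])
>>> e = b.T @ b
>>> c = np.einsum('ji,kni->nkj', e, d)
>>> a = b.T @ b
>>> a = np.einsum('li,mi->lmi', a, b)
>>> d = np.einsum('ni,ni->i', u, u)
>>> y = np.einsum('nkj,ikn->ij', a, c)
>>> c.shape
(23, 23, 7)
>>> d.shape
(3,)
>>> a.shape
(7, 23, 7)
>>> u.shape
(3, 3)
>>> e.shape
(7, 7)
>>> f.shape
()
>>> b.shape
(23, 7)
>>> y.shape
(23, 7)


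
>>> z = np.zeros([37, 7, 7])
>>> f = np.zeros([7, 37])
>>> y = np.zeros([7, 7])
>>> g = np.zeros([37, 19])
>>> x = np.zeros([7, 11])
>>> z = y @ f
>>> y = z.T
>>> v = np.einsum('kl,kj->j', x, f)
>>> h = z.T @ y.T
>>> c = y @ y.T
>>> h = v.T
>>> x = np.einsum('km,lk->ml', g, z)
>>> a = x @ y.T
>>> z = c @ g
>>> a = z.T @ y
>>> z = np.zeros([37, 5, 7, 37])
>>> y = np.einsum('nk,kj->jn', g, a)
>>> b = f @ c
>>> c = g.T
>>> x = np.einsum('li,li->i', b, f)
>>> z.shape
(37, 5, 7, 37)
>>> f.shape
(7, 37)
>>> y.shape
(7, 37)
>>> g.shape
(37, 19)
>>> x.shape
(37,)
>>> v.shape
(37,)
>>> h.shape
(37,)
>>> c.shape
(19, 37)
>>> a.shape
(19, 7)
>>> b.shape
(7, 37)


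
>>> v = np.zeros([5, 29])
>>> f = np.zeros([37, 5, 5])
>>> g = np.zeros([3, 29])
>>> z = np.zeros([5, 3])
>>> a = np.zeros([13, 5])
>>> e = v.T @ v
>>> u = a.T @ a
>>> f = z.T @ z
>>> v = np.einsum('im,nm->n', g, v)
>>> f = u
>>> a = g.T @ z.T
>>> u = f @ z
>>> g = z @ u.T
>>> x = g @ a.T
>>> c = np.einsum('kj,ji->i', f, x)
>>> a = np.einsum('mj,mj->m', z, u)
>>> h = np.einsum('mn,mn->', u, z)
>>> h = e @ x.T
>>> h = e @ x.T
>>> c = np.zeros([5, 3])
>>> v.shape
(5,)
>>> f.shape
(5, 5)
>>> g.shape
(5, 5)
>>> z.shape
(5, 3)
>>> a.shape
(5,)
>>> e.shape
(29, 29)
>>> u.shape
(5, 3)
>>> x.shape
(5, 29)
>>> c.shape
(5, 3)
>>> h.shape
(29, 5)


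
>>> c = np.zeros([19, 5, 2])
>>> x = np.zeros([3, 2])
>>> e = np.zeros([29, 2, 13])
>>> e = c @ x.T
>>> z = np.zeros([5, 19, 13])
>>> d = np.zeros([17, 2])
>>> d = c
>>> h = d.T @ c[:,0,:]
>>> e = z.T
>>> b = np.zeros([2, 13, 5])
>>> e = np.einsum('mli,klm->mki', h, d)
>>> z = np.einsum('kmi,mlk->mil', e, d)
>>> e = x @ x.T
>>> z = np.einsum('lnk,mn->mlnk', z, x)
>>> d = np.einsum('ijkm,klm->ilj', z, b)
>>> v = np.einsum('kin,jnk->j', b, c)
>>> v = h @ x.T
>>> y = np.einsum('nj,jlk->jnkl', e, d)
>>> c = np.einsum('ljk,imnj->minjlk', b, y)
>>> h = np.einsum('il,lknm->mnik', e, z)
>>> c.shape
(3, 3, 19, 13, 2, 5)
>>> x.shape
(3, 2)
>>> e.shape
(3, 3)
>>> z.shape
(3, 19, 2, 5)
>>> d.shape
(3, 13, 19)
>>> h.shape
(5, 2, 3, 19)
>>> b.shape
(2, 13, 5)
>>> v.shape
(2, 5, 3)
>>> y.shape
(3, 3, 19, 13)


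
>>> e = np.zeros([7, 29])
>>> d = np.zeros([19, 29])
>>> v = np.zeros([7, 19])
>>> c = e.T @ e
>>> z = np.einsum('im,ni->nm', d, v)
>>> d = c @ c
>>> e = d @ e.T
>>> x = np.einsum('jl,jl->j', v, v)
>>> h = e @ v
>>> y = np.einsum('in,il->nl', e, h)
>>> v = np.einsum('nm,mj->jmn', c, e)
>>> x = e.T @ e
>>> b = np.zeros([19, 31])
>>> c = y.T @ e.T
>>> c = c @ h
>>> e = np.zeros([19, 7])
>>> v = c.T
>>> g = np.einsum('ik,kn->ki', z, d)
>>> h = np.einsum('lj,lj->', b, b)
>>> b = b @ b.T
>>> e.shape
(19, 7)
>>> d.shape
(29, 29)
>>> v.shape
(19, 19)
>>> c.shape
(19, 19)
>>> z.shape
(7, 29)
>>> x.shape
(7, 7)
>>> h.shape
()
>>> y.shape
(7, 19)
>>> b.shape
(19, 19)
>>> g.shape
(29, 7)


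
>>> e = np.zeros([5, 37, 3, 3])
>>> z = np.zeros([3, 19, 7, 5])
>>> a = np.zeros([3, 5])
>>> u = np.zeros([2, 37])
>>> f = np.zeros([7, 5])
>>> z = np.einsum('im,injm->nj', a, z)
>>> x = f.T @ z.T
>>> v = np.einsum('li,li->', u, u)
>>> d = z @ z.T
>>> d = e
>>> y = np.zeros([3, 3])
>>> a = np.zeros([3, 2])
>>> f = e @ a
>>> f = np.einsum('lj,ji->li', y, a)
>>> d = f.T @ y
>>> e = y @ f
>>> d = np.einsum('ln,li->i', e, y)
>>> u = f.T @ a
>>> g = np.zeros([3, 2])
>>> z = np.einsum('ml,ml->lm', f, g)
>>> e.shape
(3, 2)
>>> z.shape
(2, 3)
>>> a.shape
(3, 2)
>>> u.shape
(2, 2)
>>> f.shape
(3, 2)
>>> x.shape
(5, 19)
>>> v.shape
()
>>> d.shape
(3,)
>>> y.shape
(3, 3)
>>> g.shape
(3, 2)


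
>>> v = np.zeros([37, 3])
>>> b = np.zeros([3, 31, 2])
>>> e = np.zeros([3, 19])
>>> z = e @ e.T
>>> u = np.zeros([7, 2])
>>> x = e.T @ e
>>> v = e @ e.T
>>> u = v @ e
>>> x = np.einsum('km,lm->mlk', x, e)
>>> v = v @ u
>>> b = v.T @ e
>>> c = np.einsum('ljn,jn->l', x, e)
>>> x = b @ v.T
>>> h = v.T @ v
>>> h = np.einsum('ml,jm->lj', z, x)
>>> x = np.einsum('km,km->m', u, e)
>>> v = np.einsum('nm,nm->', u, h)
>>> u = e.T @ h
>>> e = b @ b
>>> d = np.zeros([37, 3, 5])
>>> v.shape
()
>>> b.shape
(19, 19)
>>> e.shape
(19, 19)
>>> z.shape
(3, 3)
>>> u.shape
(19, 19)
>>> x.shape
(19,)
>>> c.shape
(19,)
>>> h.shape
(3, 19)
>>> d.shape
(37, 3, 5)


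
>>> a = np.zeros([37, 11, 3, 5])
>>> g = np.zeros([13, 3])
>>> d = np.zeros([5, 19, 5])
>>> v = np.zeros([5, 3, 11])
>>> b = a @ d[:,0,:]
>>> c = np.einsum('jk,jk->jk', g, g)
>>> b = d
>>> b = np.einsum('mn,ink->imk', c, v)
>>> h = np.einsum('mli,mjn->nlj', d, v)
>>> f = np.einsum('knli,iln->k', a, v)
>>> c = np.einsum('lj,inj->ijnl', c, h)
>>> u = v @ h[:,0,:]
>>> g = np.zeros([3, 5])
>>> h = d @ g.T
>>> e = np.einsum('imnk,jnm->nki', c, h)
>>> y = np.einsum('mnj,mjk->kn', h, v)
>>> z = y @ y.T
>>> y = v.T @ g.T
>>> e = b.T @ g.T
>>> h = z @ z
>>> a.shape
(37, 11, 3, 5)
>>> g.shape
(3, 5)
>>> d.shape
(5, 19, 5)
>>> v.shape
(5, 3, 11)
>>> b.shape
(5, 13, 11)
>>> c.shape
(11, 3, 19, 13)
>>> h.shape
(11, 11)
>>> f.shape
(37,)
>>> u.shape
(5, 3, 3)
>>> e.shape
(11, 13, 3)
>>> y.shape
(11, 3, 3)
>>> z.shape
(11, 11)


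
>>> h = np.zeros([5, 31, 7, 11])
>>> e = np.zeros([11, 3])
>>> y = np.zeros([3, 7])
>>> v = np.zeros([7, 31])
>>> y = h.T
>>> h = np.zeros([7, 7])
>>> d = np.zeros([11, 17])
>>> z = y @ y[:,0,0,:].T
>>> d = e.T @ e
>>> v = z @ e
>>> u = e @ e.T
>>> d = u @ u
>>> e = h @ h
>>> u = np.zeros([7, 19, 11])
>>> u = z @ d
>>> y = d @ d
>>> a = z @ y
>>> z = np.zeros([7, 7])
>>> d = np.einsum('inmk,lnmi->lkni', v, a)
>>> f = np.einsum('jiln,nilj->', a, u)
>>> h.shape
(7, 7)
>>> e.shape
(7, 7)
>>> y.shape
(11, 11)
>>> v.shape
(11, 7, 31, 3)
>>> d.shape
(11, 3, 7, 11)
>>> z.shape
(7, 7)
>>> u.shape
(11, 7, 31, 11)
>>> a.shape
(11, 7, 31, 11)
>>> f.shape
()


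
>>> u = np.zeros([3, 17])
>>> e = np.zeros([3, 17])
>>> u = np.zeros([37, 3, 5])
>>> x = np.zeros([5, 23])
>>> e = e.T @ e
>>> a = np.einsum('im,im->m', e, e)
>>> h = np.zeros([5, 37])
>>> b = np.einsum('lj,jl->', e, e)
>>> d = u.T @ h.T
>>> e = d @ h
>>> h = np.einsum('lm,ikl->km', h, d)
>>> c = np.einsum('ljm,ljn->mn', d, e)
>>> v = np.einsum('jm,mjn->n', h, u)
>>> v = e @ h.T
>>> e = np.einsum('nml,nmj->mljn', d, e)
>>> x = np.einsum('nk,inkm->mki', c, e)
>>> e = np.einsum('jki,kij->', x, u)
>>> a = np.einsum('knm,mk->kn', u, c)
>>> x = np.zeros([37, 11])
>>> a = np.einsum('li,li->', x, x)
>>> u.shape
(37, 3, 5)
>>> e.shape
()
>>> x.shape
(37, 11)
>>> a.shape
()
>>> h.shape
(3, 37)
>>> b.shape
()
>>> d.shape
(5, 3, 5)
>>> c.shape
(5, 37)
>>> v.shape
(5, 3, 3)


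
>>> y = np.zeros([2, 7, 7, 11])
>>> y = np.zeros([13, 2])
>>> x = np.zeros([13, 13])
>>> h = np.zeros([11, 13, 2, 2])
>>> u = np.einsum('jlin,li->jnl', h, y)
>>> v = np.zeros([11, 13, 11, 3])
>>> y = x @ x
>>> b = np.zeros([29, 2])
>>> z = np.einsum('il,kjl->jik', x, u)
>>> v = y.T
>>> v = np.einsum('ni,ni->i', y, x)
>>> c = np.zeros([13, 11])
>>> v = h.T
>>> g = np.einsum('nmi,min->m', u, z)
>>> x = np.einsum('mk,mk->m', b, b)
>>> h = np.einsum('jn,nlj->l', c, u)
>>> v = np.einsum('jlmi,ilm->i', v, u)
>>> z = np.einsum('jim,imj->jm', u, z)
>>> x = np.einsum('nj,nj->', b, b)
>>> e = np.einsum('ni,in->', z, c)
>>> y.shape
(13, 13)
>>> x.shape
()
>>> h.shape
(2,)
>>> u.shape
(11, 2, 13)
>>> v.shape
(11,)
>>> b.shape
(29, 2)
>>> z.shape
(11, 13)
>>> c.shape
(13, 11)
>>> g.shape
(2,)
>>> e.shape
()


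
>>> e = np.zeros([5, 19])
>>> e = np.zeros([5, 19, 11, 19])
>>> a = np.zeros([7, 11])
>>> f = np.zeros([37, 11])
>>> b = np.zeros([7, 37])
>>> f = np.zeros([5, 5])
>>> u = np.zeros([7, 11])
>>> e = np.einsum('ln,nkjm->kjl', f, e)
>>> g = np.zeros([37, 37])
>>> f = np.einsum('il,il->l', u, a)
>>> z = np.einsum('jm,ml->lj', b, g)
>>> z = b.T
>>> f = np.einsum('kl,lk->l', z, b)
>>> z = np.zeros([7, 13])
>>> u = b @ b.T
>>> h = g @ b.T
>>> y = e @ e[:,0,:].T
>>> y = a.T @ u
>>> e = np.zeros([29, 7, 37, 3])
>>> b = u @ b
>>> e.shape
(29, 7, 37, 3)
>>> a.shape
(7, 11)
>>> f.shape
(7,)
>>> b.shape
(7, 37)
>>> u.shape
(7, 7)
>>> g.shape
(37, 37)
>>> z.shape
(7, 13)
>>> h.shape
(37, 7)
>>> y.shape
(11, 7)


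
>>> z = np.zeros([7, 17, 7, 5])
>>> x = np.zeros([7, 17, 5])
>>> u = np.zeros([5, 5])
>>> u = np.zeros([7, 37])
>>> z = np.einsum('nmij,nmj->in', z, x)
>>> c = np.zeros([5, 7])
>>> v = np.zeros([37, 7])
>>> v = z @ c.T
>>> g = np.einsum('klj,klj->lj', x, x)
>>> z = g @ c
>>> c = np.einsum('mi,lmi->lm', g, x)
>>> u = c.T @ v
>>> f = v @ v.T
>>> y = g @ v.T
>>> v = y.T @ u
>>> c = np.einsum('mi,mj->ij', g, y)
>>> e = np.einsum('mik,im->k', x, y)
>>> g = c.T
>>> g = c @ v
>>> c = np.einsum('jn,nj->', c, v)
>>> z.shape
(17, 7)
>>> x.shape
(7, 17, 5)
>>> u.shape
(17, 5)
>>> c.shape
()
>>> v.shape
(7, 5)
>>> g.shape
(5, 5)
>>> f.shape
(7, 7)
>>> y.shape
(17, 7)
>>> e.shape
(5,)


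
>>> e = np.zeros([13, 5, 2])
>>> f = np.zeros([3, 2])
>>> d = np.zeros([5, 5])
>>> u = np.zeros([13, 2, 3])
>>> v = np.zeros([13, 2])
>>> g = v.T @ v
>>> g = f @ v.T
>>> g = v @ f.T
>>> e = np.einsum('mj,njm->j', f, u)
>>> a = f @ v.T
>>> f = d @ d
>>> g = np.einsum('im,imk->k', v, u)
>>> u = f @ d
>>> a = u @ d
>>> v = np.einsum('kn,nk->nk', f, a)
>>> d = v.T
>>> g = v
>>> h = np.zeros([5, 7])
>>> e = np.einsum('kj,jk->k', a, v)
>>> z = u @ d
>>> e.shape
(5,)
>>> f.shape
(5, 5)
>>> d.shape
(5, 5)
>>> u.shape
(5, 5)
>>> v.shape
(5, 5)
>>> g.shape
(5, 5)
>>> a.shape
(5, 5)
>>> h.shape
(5, 7)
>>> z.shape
(5, 5)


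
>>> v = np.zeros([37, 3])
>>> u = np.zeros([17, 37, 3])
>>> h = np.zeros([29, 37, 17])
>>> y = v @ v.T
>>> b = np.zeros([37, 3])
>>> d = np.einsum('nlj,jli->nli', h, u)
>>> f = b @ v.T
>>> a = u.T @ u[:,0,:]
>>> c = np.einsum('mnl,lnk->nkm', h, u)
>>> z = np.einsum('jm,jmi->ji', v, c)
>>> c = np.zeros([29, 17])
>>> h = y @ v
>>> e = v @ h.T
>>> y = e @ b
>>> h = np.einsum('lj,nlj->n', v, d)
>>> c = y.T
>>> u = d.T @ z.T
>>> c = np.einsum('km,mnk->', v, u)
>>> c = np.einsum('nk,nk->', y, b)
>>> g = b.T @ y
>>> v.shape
(37, 3)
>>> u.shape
(3, 37, 37)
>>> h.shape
(29,)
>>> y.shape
(37, 3)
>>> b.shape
(37, 3)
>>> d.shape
(29, 37, 3)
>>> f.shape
(37, 37)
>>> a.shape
(3, 37, 3)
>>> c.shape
()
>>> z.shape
(37, 29)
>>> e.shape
(37, 37)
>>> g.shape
(3, 3)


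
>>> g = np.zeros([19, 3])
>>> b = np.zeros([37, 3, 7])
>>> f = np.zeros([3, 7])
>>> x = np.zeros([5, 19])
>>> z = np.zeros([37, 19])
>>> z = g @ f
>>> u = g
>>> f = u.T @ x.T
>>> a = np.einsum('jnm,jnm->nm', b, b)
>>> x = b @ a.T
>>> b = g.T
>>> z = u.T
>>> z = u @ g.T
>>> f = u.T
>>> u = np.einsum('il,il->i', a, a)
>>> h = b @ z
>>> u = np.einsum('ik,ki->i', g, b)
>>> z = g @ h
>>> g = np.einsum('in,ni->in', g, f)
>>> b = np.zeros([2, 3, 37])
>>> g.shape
(19, 3)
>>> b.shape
(2, 3, 37)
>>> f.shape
(3, 19)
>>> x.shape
(37, 3, 3)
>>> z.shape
(19, 19)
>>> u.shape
(19,)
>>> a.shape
(3, 7)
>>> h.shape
(3, 19)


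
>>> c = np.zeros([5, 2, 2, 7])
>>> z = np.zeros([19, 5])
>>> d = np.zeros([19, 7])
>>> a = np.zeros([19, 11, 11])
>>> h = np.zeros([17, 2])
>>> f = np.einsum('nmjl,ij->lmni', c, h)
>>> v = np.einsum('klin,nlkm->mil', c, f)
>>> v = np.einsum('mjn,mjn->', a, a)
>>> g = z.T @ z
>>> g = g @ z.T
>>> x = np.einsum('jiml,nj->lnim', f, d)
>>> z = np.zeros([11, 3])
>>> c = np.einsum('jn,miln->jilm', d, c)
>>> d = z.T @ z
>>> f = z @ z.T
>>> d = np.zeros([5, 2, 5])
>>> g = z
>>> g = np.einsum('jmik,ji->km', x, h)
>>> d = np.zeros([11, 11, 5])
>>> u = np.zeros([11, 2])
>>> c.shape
(19, 2, 2, 5)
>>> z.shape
(11, 3)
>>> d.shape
(11, 11, 5)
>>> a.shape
(19, 11, 11)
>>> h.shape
(17, 2)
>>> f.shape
(11, 11)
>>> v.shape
()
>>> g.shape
(5, 19)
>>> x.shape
(17, 19, 2, 5)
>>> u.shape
(11, 2)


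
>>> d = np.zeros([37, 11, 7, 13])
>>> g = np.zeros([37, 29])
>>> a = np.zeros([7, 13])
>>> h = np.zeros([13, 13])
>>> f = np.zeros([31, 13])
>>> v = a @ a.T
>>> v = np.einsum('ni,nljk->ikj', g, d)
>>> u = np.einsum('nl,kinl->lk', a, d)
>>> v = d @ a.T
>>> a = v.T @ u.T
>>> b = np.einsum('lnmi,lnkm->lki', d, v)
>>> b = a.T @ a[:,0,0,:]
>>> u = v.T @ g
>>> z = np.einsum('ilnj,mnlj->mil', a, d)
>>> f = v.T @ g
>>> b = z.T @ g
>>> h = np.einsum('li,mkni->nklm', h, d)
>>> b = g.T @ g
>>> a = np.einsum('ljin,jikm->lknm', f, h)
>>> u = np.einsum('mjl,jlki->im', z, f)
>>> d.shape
(37, 11, 7, 13)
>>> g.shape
(37, 29)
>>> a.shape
(7, 13, 29, 37)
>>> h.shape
(7, 11, 13, 37)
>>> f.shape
(7, 7, 11, 29)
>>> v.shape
(37, 11, 7, 7)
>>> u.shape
(29, 37)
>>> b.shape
(29, 29)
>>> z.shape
(37, 7, 7)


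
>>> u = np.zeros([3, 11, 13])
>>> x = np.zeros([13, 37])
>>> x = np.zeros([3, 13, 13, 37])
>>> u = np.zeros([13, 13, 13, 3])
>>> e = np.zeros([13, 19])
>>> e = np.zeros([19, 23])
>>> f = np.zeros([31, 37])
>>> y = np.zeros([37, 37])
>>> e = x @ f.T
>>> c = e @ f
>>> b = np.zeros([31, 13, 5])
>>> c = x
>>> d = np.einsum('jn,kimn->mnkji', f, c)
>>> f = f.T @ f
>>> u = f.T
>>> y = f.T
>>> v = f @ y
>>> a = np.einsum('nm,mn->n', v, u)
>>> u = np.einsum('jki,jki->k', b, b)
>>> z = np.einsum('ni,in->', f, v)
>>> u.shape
(13,)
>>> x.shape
(3, 13, 13, 37)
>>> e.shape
(3, 13, 13, 31)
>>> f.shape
(37, 37)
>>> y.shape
(37, 37)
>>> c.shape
(3, 13, 13, 37)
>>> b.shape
(31, 13, 5)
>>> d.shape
(13, 37, 3, 31, 13)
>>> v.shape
(37, 37)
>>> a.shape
(37,)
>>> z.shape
()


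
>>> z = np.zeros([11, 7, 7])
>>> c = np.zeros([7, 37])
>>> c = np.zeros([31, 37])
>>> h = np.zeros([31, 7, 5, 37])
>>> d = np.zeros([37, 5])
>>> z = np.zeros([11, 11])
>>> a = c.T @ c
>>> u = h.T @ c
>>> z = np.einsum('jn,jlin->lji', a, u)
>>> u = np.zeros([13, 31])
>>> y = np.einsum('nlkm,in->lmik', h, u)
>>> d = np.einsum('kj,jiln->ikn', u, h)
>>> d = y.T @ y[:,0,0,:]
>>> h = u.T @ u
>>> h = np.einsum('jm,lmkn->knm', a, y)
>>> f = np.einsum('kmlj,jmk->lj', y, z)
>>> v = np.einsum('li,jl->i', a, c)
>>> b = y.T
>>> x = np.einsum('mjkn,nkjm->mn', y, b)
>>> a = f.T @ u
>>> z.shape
(5, 37, 7)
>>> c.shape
(31, 37)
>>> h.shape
(13, 5, 37)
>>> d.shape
(5, 13, 37, 5)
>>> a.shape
(5, 31)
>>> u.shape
(13, 31)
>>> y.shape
(7, 37, 13, 5)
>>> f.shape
(13, 5)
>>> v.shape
(37,)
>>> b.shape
(5, 13, 37, 7)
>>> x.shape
(7, 5)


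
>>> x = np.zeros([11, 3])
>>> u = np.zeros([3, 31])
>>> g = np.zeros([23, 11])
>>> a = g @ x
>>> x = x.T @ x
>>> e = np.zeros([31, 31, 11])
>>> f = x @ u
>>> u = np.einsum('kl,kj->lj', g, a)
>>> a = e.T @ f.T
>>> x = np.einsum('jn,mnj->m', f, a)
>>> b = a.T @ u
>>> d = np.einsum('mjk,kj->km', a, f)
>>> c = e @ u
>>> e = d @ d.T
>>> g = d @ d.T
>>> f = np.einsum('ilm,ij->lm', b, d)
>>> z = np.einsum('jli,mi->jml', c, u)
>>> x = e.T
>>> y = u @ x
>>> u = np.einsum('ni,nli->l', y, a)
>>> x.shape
(3, 3)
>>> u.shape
(31,)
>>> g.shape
(3, 3)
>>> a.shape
(11, 31, 3)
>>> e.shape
(3, 3)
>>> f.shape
(31, 3)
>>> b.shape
(3, 31, 3)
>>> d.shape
(3, 11)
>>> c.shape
(31, 31, 3)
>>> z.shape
(31, 11, 31)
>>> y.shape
(11, 3)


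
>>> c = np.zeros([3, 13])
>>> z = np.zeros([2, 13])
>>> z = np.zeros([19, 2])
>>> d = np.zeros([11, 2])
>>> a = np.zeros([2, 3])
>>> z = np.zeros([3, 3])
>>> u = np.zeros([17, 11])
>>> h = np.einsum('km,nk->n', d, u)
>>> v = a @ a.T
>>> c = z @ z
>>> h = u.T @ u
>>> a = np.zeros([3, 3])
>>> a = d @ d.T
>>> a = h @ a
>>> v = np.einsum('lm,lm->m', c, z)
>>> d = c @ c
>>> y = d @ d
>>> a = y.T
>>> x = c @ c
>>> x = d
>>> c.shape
(3, 3)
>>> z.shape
(3, 3)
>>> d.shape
(3, 3)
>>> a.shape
(3, 3)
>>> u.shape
(17, 11)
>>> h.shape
(11, 11)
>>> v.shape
(3,)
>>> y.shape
(3, 3)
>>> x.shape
(3, 3)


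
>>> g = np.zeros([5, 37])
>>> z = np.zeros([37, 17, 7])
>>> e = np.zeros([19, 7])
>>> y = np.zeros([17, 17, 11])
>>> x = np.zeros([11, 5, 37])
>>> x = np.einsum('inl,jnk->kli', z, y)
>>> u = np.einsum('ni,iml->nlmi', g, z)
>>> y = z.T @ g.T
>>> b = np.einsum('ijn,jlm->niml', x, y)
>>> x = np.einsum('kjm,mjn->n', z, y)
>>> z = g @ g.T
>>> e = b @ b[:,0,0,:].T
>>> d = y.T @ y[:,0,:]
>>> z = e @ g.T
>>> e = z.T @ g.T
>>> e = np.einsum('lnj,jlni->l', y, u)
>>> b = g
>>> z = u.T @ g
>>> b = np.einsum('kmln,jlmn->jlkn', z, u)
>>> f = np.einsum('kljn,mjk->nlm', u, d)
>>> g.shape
(5, 37)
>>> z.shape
(37, 17, 7, 37)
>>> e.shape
(7,)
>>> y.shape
(7, 17, 5)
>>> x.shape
(5,)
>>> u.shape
(5, 7, 17, 37)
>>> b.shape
(5, 7, 37, 37)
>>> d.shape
(5, 17, 5)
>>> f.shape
(37, 7, 5)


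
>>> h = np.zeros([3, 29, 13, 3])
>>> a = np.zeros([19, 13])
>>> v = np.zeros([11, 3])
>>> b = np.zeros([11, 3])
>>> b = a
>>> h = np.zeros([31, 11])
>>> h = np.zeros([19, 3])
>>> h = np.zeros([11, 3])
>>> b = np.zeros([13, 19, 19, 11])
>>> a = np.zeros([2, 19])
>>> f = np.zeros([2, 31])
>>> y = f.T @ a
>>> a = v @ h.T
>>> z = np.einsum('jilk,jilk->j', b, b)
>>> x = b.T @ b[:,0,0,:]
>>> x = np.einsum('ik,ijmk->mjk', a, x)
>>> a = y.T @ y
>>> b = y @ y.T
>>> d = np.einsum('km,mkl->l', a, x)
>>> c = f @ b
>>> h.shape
(11, 3)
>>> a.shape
(19, 19)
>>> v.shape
(11, 3)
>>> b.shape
(31, 31)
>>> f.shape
(2, 31)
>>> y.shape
(31, 19)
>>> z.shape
(13,)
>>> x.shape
(19, 19, 11)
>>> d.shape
(11,)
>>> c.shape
(2, 31)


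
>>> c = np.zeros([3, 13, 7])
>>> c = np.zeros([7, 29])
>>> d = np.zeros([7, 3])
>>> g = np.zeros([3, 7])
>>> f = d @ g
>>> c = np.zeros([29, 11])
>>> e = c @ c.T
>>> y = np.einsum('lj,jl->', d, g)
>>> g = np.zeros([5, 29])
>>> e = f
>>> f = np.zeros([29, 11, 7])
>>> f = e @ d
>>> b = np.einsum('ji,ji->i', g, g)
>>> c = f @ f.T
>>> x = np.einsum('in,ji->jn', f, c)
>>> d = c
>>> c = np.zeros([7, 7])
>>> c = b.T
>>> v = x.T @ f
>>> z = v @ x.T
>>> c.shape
(29,)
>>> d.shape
(7, 7)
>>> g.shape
(5, 29)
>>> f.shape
(7, 3)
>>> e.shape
(7, 7)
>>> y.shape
()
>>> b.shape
(29,)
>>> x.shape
(7, 3)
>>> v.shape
(3, 3)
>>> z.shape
(3, 7)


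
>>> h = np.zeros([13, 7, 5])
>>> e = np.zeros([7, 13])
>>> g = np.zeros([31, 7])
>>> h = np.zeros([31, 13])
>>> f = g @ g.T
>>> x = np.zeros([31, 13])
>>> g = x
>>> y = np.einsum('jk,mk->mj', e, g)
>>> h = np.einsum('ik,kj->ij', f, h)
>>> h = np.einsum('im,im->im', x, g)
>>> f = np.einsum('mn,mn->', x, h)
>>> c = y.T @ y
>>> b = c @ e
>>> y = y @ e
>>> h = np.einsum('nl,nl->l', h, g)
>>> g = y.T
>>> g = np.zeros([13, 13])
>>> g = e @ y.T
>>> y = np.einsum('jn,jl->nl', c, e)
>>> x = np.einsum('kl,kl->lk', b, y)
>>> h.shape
(13,)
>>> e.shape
(7, 13)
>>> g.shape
(7, 31)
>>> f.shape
()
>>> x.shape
(13, 7)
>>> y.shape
(7, 13)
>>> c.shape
(7, 7)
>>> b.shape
(7, 13)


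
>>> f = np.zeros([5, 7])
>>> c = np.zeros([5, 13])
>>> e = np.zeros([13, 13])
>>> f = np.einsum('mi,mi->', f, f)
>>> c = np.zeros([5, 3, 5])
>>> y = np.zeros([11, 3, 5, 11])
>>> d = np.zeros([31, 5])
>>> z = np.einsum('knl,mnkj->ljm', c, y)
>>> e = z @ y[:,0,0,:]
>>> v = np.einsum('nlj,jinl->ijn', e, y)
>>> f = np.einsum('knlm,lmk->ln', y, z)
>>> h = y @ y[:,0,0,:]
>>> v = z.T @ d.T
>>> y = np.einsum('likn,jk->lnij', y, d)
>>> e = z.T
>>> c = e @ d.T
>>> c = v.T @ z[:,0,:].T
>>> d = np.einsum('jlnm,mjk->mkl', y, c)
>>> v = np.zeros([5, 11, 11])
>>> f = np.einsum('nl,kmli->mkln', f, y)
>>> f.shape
(11, 11, 3, 5)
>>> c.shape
(31, 11, 5)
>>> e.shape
(11, 11, 5)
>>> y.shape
(11, 11, 3, 31)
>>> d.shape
(31, 5, 11)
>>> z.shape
(5, 11, 11)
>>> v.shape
(5, 11, 11)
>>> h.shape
(11, 3, 5, 11)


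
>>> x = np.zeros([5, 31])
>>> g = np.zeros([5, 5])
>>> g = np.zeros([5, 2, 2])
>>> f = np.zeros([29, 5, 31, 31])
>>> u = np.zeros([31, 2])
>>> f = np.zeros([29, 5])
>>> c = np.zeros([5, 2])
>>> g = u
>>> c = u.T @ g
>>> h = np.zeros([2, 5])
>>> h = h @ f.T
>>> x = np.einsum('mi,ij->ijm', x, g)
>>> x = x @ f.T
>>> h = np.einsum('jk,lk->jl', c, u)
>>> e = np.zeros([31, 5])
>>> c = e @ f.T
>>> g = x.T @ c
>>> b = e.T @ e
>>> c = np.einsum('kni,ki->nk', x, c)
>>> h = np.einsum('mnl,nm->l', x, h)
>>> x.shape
(31, 2, 29)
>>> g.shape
(29, 2, 29)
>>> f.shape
(29, 5)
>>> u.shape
(31, 2)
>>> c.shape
(2, 31)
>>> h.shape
(29,)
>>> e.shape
(31, 5)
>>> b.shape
(5, 5)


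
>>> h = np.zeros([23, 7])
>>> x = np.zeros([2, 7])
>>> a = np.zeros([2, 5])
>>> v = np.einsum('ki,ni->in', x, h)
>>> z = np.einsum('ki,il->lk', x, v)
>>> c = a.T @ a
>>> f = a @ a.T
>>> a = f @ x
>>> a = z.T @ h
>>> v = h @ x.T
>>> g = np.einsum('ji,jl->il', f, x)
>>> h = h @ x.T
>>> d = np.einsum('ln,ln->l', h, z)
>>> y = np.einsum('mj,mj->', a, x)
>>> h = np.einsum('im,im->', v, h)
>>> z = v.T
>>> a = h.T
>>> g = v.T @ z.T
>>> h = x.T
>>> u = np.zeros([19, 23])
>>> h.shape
(7, 2)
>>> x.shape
(2, 7)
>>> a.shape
()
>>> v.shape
(23, 2)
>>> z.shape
(2, 23)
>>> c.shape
(5, 5)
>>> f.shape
(2, 2)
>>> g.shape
(2, 2)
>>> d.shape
(23,)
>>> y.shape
()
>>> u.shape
(19, 23)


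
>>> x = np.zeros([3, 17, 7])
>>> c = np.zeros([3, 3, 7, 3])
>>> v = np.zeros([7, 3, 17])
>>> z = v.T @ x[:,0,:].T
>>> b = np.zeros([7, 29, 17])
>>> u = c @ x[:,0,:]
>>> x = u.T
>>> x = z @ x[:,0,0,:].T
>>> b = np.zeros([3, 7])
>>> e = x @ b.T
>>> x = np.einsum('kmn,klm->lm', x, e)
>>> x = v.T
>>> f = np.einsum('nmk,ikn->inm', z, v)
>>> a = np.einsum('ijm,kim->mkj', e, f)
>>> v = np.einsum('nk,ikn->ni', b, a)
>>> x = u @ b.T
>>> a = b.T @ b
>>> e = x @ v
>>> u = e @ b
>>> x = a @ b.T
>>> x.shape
(7, 3)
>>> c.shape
(3, 3, 7, 3)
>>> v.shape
(3, 3)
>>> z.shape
(17, 3, 3)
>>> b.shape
(3, 7)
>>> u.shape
(3, 3, 7, 7)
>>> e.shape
(3, 3, 7, 3)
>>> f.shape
(7, 17, 3)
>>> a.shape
(7, 7)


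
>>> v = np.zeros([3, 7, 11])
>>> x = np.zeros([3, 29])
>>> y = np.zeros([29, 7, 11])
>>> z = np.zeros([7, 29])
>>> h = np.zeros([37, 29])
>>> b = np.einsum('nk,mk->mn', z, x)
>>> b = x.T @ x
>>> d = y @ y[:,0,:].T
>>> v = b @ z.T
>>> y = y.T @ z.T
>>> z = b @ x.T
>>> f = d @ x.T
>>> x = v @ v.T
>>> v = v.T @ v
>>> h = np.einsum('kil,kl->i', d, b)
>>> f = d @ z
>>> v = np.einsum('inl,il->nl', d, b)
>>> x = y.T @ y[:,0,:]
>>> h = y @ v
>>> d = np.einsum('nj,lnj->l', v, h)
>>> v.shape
(7, 29)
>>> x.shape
(7, 7, 7)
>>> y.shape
(11, 7, 7)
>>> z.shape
(29, 3)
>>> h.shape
(11, 7, 29)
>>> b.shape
(29, 29)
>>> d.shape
(11,)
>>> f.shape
(29, 7, 3)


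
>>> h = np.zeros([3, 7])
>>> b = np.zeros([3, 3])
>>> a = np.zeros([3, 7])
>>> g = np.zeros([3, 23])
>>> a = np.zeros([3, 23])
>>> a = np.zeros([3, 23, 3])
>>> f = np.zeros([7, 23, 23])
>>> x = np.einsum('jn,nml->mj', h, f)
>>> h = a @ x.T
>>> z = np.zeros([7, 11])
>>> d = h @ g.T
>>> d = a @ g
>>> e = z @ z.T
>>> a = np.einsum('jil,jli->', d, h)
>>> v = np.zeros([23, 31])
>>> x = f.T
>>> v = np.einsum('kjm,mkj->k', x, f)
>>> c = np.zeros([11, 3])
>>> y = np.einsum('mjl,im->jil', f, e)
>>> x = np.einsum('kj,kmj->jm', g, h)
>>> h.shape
(3, 23, 23)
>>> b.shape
(3, 3)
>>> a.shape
()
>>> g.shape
(3, 23)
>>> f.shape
(7, 23, 23)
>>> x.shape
(23, 23)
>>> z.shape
(7, 11)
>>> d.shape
(3, 23, 23)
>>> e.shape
(7, 7)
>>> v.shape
(23,)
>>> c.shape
(11, 3)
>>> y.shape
(23, 7, 23)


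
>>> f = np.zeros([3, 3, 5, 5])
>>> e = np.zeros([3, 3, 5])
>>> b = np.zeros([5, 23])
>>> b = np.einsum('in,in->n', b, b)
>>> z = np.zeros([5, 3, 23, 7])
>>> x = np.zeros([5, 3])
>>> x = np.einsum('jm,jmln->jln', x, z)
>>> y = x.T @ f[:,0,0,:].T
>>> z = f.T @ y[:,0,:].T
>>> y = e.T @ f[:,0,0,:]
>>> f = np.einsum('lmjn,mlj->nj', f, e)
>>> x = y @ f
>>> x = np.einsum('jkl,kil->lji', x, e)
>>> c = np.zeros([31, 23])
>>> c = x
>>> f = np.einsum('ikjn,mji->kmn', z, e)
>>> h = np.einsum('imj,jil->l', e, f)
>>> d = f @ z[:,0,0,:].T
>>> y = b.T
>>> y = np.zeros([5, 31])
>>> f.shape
(5, 3, 7)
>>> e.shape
(3, 3, 5)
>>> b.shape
(23,)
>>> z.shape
(5, 5, 3, 7)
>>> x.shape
(5, 5, 3)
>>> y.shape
(5, 31)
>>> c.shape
(5, 5, 3)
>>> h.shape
(7,)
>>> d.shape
(5, 3, 5)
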